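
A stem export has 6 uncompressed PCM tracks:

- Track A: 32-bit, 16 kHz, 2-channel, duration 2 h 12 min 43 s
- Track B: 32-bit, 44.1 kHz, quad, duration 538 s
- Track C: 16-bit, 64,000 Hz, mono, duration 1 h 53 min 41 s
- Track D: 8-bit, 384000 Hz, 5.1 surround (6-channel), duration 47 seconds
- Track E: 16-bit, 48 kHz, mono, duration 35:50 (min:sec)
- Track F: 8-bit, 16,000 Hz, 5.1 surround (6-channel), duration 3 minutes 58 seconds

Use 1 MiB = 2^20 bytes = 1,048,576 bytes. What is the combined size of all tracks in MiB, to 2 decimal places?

Track A: 2 h 12 min 43 s = 7,963 s; 16,000 × 7,963 × 4 × 2 = 1,019,264,000 bytes.
Track B: 44,100 × 538 × 4 × 4 = 379,612,800 bytes.
Track C: 1 h 53 min 41 s = 6,821 s; 64,000 × 6,821 × 2 × 1 = 873,088,000 bytes.
Track D: 384,000 × 47 × 1 × 6 = 108,288,000 bytes.
Track E: 35:50 (min:sec) = 2,150 s; 48,000 × 2,150 × 2 × 1 = 206,400,000 bytes.
Track F: 3 minutes 58 seconds = 238 s; 16,000 × 238 × 1 × 6 = 22,848,000 bytes.
Total = 2,609,500,800 bytes = 2488.61 MiB.

2488.61 MiB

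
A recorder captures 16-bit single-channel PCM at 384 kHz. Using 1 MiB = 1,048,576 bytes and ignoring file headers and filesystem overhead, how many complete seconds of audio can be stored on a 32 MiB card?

Uncompressed byte rate = 384,000 × 2 × 1 = 768,000 bytes/s.
Capacity = 32 × 1,048,576 = 33,554,432 bytes.
33,554,432 / 768,000 ≈ 43.69 s → 43 seconds.

43 seconds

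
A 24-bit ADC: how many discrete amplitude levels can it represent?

16,777,216 levels

2^24 = 16,777,216.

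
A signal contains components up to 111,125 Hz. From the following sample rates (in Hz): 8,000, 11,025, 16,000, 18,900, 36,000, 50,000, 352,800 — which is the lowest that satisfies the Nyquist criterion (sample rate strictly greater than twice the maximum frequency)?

Need sample rate > 2 × 111,125 = 222,250 Hz.
Lowest listed rate above 222,250 Hz is 352,800 Hz.

352,800 Hz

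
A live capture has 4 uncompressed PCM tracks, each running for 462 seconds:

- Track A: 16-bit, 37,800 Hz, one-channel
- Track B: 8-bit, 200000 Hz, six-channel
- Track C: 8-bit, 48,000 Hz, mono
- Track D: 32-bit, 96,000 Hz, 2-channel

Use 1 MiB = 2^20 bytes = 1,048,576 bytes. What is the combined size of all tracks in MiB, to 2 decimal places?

921.55 MiB

Track A: 37,800 × 462 × 2 × 1 = 34,927,200 bytes.
Track B: 200,000 × 462 × 1 × 6 = 554,400,000 bytes.
Track C: 48,000 × 462 × 1 × 1 = 22,176,000 bytes.
Track D: 96,000 × 462 × 4 × 2 = 354,816,000 bytes.
Total = 966,319,200 bytes = 921.55 MiB.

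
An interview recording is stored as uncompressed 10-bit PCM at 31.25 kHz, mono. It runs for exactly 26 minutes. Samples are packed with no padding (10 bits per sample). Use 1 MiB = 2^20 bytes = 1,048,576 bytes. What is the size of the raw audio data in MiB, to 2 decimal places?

58.11 MiB

Duration = exactly 26 minutes = 1,560 s.
Bits = 31,250 × 1,560 × 10 × 1 = 487,500,000 bits = 60,937,500 bytes.
60,937,500 / 1,048,576 = 58.11 MiB.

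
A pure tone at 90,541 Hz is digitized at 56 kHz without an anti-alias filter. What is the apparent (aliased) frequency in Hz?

21,459 Hz

Nyquist = 56,000/2 = 28,000 Hz; 90,541 Hz exceeds it.
Alias = |90,541 − 2×56,000| = |90,541 − 112,000| = 21,459 Hz.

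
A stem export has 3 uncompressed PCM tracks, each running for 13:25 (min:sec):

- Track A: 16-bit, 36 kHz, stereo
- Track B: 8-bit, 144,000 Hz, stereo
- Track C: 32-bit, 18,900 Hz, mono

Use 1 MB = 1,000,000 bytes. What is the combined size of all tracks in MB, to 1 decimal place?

13:25 (min:sec) = 805 s.
Track A: 36,000 × 805 × 2 × 2 = 115,920,000 bytes.
Track B: 144,000 × 805 × 1 × 2 = 231,840,000 bytes.
Track C: 18,900 × 805 × 4 × 1 = 60,858,000 bytes.
Total = 408,618,000 bytes = 408.6 MB.

408.6 MB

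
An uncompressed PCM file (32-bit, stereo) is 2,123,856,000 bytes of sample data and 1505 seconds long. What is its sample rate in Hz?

Bytes = sample_rate × seconds × bytes_per_sample × channels.
sample_rate = 2,123,856,000 / (1,505 × 4 × 2) = 2,123,856,000 / 12,040 = 176,400 Hz.

176,400 Hz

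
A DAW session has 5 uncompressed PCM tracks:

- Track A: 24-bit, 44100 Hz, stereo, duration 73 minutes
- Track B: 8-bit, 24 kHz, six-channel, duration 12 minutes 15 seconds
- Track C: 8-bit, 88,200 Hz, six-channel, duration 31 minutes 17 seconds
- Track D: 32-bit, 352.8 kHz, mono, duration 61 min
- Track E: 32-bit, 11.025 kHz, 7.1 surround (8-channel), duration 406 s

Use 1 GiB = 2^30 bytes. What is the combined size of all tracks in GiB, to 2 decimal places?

Track A: 73 minutes = 4,380 s; 44,100 × 4,380 × 3 × 2 = 1,158,948,000 bytes.
Track B: 12 minutes 15 seconds = 735 s; 24,000 × 735 × 1 × 6 = 105,840,000 bytes.
Track C: 31 minutes 17 seconds = 1,877 s; 88,200 × 1,877 × 1 × 6 = 993,308,400 bytes.
Track D: 61 min = 3,660 s; 352,800 × 3,660 × 4 × 1 = 5,164,992,000 bytes.
Track E: 11,025 × 406 × 4 × 8 = 143,236,800 bytes.
Total = 7,566,325,200 bytes = 7.05 GiB.

7.05 GiB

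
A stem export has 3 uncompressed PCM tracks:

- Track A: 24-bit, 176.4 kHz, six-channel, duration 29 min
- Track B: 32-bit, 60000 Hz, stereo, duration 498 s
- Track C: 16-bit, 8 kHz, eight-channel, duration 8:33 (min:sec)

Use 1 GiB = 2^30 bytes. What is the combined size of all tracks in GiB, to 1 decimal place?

5.4 GiB

Track A: 29 min = 1,740 s; 176,400 × 1,740 × 3 × 6 = 5,524,848,000 bytes.
Track B: 60,000 × 498 × 4 × 2 = 239,040,000 bytes.
Track C: 8:33 (min:sec) = 513 s; 8,000 × 513 × 2 × 8 = 65,664,000 bytes.
Total = 5,829,552,000 bytes = 5.4 GiB.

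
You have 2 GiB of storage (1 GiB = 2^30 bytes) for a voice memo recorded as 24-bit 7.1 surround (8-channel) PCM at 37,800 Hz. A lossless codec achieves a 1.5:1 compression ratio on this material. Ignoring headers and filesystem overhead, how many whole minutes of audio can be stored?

Uncompressed byte rate = 37,800 × 3 × 8 = 907,200 bytes/s.
After 1.5:1 compression, effective rate ≈ 604800 bytes/s.
Capacity = 2 × 1,073,741,824 = 2,147,483,648 bytes.
2,147,483,648 / effective rate ≈ 3550.73 s → 59 minutes.

59 minutes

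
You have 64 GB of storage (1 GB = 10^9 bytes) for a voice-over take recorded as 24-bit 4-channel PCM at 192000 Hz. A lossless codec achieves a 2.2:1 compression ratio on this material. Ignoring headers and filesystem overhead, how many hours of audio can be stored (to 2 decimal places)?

16.98 hours

Uncompressed byte rate = 192,000 × 3 × 4 = 2,304,000 bytes/s.
After 2.2:1 compression, effective rate ≈ 1047272.73 bytes/s.
Capacity = 64 × 1,000,000,000 = 64,000,000,000 bytes.
64,000,000,000 / effective rate ≈ 61111.11 s → 16.98 hours.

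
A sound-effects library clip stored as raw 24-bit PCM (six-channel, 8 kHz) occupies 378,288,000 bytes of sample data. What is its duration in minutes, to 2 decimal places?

43.78 minutes

Byte rate = 8,000 × 3 × 6 = 144,000 bytes/s.
Duration = 378,288,000 / 144,000 = 2,627 s.
2,627 s / 60 = 43.78 minutes.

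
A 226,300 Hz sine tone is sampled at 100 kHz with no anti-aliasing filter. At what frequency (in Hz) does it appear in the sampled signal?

Nyquist = 100,000/2 = 50,000 Hz; 226,300 Hz exceeds it.
Alias = |226,300 − 2×100,000| = |226,300 − 200,000| = 26,300 Hz.

26,300 Hz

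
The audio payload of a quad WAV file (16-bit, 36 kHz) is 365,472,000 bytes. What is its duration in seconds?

Byte rate = 36,000 × 2 × 4 = 288,000 bytes/s.
Duration = 365,472,000 / 288,000 = 1,269 s.

1,269 seconds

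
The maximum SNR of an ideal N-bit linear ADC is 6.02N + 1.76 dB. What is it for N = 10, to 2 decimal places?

61.96 dB

6.02 × 10 + 1.76 = 61.96 dB.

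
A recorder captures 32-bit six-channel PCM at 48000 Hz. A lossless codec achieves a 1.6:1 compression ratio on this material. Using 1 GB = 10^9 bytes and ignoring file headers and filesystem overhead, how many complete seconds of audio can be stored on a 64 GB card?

88,888 seconds

Uncompressed byte rate = 48,000 × 4 × 6 = 1,152,000 bytes/s.
After 1.6:1 compression, effective rate ≈ 720000 bytes/s.
Capacity = 64 × 1,000,000,000 = 64,000,000,000 bytes.
64,000,000,000 / effective rate ≈ 88888.89 s → 88,888 seconds.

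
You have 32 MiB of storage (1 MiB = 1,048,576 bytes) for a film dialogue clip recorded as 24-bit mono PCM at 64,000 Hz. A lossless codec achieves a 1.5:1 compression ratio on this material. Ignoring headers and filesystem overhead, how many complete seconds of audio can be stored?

Uncompressed byte rate = 64,000 × 3 × 1 = 192,000 bytes/s.
After 1.5:1 compression, effective rate ≈ 128000 bytes/s.
Capacity = 32 × 1,048,576 = 33,554,432 bytes.
33,554,432 / effective rate ≈ 262.14 s → 262 seconds.

262 seconds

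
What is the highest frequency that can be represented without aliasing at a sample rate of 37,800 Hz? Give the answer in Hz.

Nyquist frequency = sample rate / 2 = 37,800 / 2 = 18,900 Hz.

18,900 Hz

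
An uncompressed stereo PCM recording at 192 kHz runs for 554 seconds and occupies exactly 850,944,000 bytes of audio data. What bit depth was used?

Bytes per sample = 850,944,000 / (192,000 × 554 × 2) = 850,944,000 / 212,736,000 = 4.
Bit depth = 4 × 8 = 32 bits.

32 bits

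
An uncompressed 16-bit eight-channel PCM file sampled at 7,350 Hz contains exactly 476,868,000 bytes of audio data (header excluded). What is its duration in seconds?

Byte rate = 7,350 × 2 × 8 = 117,600 bytes/s.
Duration = 476,868,000 / 117,600 = 4,055 s.

4,055 seconds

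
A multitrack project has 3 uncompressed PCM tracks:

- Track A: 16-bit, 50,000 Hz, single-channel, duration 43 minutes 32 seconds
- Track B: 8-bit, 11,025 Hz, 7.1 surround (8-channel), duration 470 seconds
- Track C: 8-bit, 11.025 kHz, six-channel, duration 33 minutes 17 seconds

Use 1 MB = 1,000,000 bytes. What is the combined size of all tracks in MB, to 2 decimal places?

434.76 MB

Track A: 43 minutes 32 seconds = 2,612 s; 50,000 × 2,612 × 2 × 1 = 261,200,000 bytes.
Track B: 11,025 × 470 × 1 × 8 = 41,454,000 bytes.
Track C: 33 minutes 17 seconds = 1,997 s; 11,025 × 1,997 × 1 × 6 = 132,101,550 bytes.
Total = 434,755,550 bytes = 434.76 MB.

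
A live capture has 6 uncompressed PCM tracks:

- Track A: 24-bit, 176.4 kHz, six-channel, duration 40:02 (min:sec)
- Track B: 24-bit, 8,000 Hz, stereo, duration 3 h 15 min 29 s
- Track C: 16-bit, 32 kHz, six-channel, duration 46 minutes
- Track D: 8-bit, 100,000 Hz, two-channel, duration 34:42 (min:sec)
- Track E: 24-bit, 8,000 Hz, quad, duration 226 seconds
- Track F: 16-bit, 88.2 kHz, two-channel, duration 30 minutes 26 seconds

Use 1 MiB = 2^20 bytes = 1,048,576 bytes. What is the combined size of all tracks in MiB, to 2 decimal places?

Track A: 40:02 (min:sec) = 2,402 s; 176,400 × 2,402 × 3 × 6 = 7,626,830,400 bytes.
Track B: 3 h 15 min 29 s = 11,729 s; 8,000 × 11,729 × 3 × 2 = 562,992,000 bytes.
Track C: 46 minutes = 2,760 s; 32,000 × 2,760 × 2 × 6 = 1,059,840,000 bytes.
Track D: 34:42 (min:sec) = 2,082 s; 100,000 × 2,082 × 1 × 2 = 416,400,000 bytes.
Track E: 8,000 × 226 × 3 × 4 = 21,696,000 bytes.
Track F: 30 minutes 26 seconds = 1,826 s; 88,200 × 1,826 × 2 × 2 = 644,212,800 bytes.
Total = 10,331,971,200 bytes = 9853.34 MiB.

9853.34 MiB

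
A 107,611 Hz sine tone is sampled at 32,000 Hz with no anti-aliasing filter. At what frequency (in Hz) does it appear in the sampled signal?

11,611 Hz

Nyquist = 32,000/2 = 16,000 Hz; 107,611 Hz exceeds it.
Alias = |107,611 − 3×32,000| = |107,611 − 96,000| = 11,611 Hz.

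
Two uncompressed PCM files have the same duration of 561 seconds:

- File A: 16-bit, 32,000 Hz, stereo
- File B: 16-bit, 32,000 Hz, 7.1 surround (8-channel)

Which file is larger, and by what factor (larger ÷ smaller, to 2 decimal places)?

File A: 32,000 × 2 × 2 = 128,000 bytes/s.
File B: 32,000 × 2 × 8 = 512,000 bytes/s.
File B is larger; ratio = 287,232,000 / 71,808,000 = 4.00.

File B, by a factor of 4.00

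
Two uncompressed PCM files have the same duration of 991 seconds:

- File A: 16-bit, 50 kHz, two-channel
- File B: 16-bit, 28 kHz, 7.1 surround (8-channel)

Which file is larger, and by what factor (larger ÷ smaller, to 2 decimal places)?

File B, by a factor of 2.24

File A: 50,000 × 2 × 2 = 200,000 bytes/s.
File B: 28,000 × 2 × 8 = 448,000 bytes/s.
File B is larger; ratio = 443,968,000 / 198,200,000 = 2.24.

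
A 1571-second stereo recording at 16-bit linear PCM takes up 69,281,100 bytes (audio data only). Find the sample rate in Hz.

11,025 Hz

Bytes = sample_rate × seconds × bytes_per_sample × channels.
sample_rate = 69,281,100 / (1,571 × 2 × 2) = 69,281,100 / 6,284 = 11,025 Hz.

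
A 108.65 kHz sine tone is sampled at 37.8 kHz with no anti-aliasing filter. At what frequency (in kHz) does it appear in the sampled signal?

Nyquist = 37,800/2 = 18,900 Hz; 108,650 Hz exceeds it.
Alias = |108,650 − 3×37,800| = |108,650 − 113,400| = 4,750 Hz = 4.75 kHz.

4.75 kHz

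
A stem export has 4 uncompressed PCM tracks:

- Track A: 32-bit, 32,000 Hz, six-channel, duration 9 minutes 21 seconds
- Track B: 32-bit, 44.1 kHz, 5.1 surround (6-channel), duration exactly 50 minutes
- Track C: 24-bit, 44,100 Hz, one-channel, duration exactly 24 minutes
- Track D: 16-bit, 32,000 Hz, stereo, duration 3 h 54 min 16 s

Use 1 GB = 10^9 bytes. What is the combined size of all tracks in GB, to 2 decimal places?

Track A: 9 minutes 21 seconds = 561 s; 32,000 × 561 × 4 × 6 = 430,848,000 bytes.
Track B: exactly 50 minutes = 3,000 s; 44,100 × 3,000 × 4 × 6 = 3,175,200,000 bytes.
Track C: exactly 24 minutes = 1,440 s; 44,100 × 1,440 × 3 × 1 = 190,512,000 bytes.
Track D: 3 h 54 min 16 s = 14,056 s; 32,000 × 14,056 × 2 × 2 = 1,799,168,000 bytes.
Total = 5,595,728,000 bytes = 5.60 GB.

5.60 GB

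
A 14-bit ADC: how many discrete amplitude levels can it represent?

2^14 = 16,384.

16,384 levels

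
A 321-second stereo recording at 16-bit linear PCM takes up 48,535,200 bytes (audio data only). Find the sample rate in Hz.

Bytes = sample_rate × seconds × bytes_per_sample × channels.
sample_rate = 48,535,200 / (321 × 2 × 2) = 48,535,200 / 1,284 = 37,800 Hz.

37,800 Hz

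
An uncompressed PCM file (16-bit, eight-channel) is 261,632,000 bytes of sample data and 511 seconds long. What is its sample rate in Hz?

32,000 Hz

Bytes = sample_rate × seconds × bytes_per_sample × channels.
sample_rate = 261,632,000 / (511 × 2 × 8) = 261,632,000 / 8,176 = 32,000 Hz.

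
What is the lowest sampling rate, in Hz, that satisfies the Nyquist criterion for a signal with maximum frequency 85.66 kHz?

171,320 Hz

Minimum sample rate = 2 × 85,660 Hz = 171,320 Hz.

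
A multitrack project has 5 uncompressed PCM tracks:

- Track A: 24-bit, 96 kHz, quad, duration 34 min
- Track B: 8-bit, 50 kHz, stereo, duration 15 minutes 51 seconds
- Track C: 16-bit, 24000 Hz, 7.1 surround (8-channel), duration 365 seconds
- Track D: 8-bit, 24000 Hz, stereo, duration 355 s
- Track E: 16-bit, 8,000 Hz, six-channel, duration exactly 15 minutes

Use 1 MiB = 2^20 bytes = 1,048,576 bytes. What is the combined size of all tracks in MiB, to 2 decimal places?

2564.22 MiB

Track A: 34 min = 2,040 s; 96,000 × 2,040 × 3 × 4 = 2,350,080,000 bytes.
Track B: 15 minutes 51 seconds = 951 s; 50,000 × 951 × 1 × 2 = 95,100,000 bytes.
Track C: 24,000 × 365 × 2 × 8 = 140,160,000 bytes.
Track D: 24,000 × 355 × 1 × 2 = 17,040,000 bytes.
Track E: exactly 15 minutes = 900 s; 8,000 × 900 × 2 × 6 = 86,400,000 bytes.
Total = 2,688,780,000 bytes = 2564.22 MiB.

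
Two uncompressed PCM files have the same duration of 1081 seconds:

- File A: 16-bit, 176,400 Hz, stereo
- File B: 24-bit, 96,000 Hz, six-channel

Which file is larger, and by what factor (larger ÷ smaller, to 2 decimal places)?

File B, by a factor of 2.45

File A: 176,400 × 2 × 2 = 705,600 bytes/s.
File B: 96,000 × 3 × 6 = 1,728,000 bytes/s.
File B is larger; ratio = 1,867,968,000 / 762,753,600 = 2.45.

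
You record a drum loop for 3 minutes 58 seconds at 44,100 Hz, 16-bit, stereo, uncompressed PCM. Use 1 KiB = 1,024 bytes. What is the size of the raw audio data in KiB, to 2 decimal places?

40999.22 KiB

Duration = 3 minutes 58 seconds = 238 s.
Bytes = 44,100 samples/s × 238 s × 2 bytes/sample × 2 ch = 41,983,200 bytes.
41,983,200 / 1,024 = 40999.22 KiB.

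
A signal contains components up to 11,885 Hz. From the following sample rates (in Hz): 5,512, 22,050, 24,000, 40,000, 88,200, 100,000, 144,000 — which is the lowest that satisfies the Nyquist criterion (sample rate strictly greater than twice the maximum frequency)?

24,000 Hz

Need sample rate > 2 × 11,885 = 23,770 Hz.
Lowest listed rate above 23,770 Hz is 24,000 Hz.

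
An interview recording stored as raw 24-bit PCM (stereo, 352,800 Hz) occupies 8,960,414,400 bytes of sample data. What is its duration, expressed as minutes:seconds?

Byte rate = 352,800 × 3 × 2 = 2,116,800 bytes/s.
Duration = 8,960,414,400 / 2,116,800 = 4,233 s.
4,233 s = 70:33.

70:33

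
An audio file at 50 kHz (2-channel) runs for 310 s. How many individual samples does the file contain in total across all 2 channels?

50,000 × 310 s × 2 ch = 31,000,000 samples.

31,000,000 samples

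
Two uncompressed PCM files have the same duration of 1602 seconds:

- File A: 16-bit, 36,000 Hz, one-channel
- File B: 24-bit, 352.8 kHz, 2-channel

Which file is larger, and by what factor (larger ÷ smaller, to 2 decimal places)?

File B, by a factor of 29.40

File A: 36,000 × 2 × 1 = 72,000 bytes/s.
File B: 352,800 × 3 × 2 = 2,116,800 bytes/s.
File B is larger; ratio = 3,391,113,600 / 115,344,000 = 29.40.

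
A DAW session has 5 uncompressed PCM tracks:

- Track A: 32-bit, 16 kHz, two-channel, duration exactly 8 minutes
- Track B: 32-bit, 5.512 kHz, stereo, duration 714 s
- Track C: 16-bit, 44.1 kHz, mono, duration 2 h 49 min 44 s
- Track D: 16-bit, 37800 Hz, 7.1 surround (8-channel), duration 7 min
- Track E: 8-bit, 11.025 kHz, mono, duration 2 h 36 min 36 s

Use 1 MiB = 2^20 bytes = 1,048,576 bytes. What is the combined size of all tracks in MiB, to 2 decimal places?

Track A: exactly 8 minutes = 480 s; 16,000 × 480 × 4 × 2 = 61,440,000 bytes.
Track B: 5,512 × 714 × 4 × 2 = 31,484,544 bytes.
Track C: 2 h 49 min 44 s = 10,184 s; 44,100 × 10,184 × 2 × 1 = 898,228,800 bytes.
Track D: 7 min = 420 s; 37,800 × 420 × 2 × 8 = 254,016,000 bytes.
Track E: 2 h 36 min 36 s = 9,396 s; 11,025 × 9,396 × 1 × 1 = 103,590,900 bytes.
Total = 1,348,760,244 bytes = 1286.28 MiB.

1286.28 MiB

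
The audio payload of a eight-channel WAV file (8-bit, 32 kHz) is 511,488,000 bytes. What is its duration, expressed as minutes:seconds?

Byte rate = 32,000 × 1 × 8 = 256,000 bytes/s.
Duration = 511,488,000 / 256,000 = 1,998 s.
1,998 s = 33:18.

33:18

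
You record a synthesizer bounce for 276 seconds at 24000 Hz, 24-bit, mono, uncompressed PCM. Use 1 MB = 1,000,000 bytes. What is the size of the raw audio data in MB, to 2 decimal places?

19.87 MB

Bytes = 24,000 samples/s × 276 s × 3 bytes/sample × 1 ch = 19,872,000 bytes.
19,872,000 / 1,000,000 = 19.87 MB.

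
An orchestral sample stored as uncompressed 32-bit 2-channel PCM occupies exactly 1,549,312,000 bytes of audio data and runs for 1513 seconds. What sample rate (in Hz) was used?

Bytes = sample_rate × seconds × bytes_per_sample × channels.
sample_rate = 1,549,312,000 / (1,513 × 4 × 2) = 1,549,312,000 / 12,104 = 128,000 Hz.

128,000 Hz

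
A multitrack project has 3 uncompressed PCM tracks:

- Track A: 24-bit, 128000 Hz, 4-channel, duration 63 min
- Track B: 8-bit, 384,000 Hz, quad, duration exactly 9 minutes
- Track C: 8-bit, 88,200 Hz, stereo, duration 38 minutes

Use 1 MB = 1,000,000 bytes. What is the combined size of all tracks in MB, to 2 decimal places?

Track A: 63 min = 3,780 s; 128,000 × 3,780 × 3 × 4 = 5,806,080,000 bytes.
Track B: exactly 9 minutes = 540 s; 384,000 × 540 × 1 × 4 = 829,440,000 bytes.
Track C: 38 minutes = 2,280 s; 88,200 × 2,280 × 1 × 2 = 402,192,000 bytes.
Total = 7,037,712,000 bytes = 7037.71 MB.

7037.71 MB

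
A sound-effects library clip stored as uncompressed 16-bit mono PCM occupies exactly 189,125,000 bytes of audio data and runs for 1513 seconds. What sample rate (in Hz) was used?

Bytes = sample_rate × seconds × bytes_per_sample × channels.
sample_rate = 189,125,000 / (1,513 × 2 × 1) = 189,125,000 / 3,026 = 62,500 Hz.

62,500 Hz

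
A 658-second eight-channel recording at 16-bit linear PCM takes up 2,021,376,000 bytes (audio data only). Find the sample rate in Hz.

192,000 Hz

Bytes = sample_rate × seconds × bytes_per_sample × channels.
sample_rate = 2,021,376,000 / (658 × 2 × 8) = 2,021,376,000 / 10,528 = 192,000 Hz.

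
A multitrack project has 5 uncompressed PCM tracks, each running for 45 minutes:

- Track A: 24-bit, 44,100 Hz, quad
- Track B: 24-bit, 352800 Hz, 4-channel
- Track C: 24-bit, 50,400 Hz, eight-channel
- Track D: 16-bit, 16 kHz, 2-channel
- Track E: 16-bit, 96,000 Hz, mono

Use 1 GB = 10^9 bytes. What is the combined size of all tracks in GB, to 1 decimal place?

16.8 GB

45 minutes = 2,700 s.
Track A: 44,100 × 2,700 × 3 × 4 = 1,428,840,000 bytes.
Track B: 352,800 × 2,700 × 3 × 4 = 11,430,720,000 bytes.
Track C: 50,400 × 2,700 × 3 × 8 = 3,265,920,000 bytes.
Track D: 16,000 × 2,700 × 2 × 2 = 172,800,000 bytes.
Track E: 96,000 × 2,700 × 2 × 1 = 518,400,000 bytes.
Total = 16,816,680,000 bytes = 16.8 GB.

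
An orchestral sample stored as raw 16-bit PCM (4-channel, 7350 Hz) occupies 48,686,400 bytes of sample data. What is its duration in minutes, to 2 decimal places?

Byte rate = 7,350 × 2 × 4 = 58,800 bytes/s.
Duration = 48,686,400 / 58,800 = 828 s.
828 s / 60 = 13.80 minutes.

13.80 minutes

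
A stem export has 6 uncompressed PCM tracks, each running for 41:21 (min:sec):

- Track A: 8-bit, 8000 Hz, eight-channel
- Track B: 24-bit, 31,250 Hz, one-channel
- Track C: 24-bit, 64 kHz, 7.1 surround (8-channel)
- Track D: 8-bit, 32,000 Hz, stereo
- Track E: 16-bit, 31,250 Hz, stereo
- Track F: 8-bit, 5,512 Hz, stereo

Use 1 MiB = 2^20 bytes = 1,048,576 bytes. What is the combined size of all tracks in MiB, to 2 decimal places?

41:21 (min:sec) = 2,481 s.
Track A: 8,000 × 2,481 × 1 × 8 = 158,784,000 bytes.
Track B: 31,250 × 2,481 × 3 × 1 = 232,593,750 bytes.
Track C: 64,000 × 2,481 × 3 × 8 = 3,810,816,000 bytes.
Track D: 32,000 × 2,481 × 1 × 2 = 158,784,000 bytes.
Track E: 31,250 × 2,481 × 2 × 2 = 310,125,000 bytes.
Track F: 5,512 × 2,481 × 1 × 2 = 27,350,544 bytes.
Total = 4,698,453,294 bytes = 4480.79 MiB.

4480.79 MiB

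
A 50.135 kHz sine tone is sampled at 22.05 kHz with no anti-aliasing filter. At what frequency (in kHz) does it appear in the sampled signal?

Nyquist = 22,050/2 = 11,025 Hz; 50,135 Hz exceeds it.
Alias = |50,135 − 2×22,050| = |50,135 − 44,100| = 6,035 Hz = 6.035 kHz.

6.035 kHz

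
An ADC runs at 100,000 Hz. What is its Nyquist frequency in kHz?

Nyquist frequency = sample rate / 2 = 100,000 / 2 = 50 kHz.

50 kHz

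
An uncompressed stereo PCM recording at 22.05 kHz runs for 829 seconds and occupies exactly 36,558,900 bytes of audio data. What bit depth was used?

Bytes per sample = 36,558,900 / (22,050 × 829 × 2) = 36,558,900 / 36,558,900 = 1.
Bit depth = 1 × 8 = 8 bits.

8 bits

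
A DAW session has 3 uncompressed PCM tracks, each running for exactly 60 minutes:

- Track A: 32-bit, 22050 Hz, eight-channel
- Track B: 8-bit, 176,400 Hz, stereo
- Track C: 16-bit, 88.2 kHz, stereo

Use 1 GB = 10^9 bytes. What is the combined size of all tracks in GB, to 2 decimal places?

5.08 GB

exactly 60 minutes = 3,600 s.
Track A: 22,050 × 3,600 × 4 × 8 = 2,540,160,000 bytes.
Track B: 176,400 × 3,600 × 1 × 2 = 1,270,080,000 bytes.
Track C: 88,200 × 3,600 × 2 × 2 = 1,270,080,000 bytes.
Total = 5,080,320,000 bytes = 5.08 GB.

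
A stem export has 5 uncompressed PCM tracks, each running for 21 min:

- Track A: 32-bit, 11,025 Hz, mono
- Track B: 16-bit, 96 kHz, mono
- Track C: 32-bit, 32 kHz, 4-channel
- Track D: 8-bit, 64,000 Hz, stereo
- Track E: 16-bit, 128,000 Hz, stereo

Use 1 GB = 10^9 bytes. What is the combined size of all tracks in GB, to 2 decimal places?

1.75 GB

21 min = 1,260 s.
Track A: 11,025 × 1,260 × 4 × 1 = 55,566,000 bytes.
Track B: 96,000 × 1,260 × 2 × 1 = 241,920,000 bytes.
Track C: 32,000 × 1,260 × 4 × 4 = 645,120,000 bytes.
Track D: 64,000 × 1,260 × 1 × 2 = 161,280,000 bytes.
Track E: 128,000 × 1,260 × 2 × 2 = 645,120,000 bytes.
Total = 1,749,006,000 bytes = 1.75 GB.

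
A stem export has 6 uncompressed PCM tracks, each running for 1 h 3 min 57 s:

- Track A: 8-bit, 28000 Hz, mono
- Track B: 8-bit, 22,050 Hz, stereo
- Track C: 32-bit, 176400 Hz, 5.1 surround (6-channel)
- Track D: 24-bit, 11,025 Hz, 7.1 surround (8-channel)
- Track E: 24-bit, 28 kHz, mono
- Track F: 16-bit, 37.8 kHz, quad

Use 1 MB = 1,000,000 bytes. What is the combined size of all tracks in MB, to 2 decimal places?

1 h 3 min 57 s = 3,837 s.
Track A: 28,000 × 3,837 × 1 × 1 = 107,436,000 bytes.
Track B: 22,050 × 3,837 × 1 × 2 = 169,211,700 bytes.
Track C: 176,400 × 3,837 × 4 × 6 = 16,244,323,200 bytes.
Track D: 11,025 × 3,837 × 3 × 8 = 1,015,270,200 bytes.
Track E: 28,000 × 3,837 × 3 × 1 = 322,308,000 bytes.
Track F: 37,800 × 3,837 × 2 × 4 = 1,160,308,800 bytes.
Total = 19,018,857,900 bytes = 19018.86 MB.

19018.86 MB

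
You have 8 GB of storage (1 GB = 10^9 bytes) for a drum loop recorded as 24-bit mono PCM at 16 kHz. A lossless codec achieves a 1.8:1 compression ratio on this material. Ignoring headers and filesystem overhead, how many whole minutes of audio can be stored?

Uncompressed byte rate = 16,000 × 3 × 1 = 48,000 bytes/s.
After 1.8:1 compression, effective rate ≈ 26666.67 bytes/s.
Capacity = 8 × 1,000,000,000 = 8,000,000,000 bytes.
8,000,000,000 / effective rate ≈ 300000 s → 5,000 minutes.

5,000 minutes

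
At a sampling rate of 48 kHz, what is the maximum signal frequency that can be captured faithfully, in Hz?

24,000 Hz

Nyquist frequency = sample rate / 2 = 48,000 / 2 = 24,000 Hz.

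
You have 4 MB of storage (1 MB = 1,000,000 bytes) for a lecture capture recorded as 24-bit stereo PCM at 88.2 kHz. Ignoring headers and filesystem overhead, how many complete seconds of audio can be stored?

Uncompressed byte rate = 88,200 × 3 × 2 = 529,200 bytes/s.
Capacity = 4 × 1,000,000 = 4,000,000 bytes.
4,000,000 / 529,200 ≈ 7.56 s → 7 seconds.

7 seconds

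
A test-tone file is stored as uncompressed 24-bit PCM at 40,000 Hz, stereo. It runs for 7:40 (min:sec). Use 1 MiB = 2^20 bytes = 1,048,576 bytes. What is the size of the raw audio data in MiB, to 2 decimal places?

Duration = 7:40 (min:sec) = 460 s.
Bytes = 40,000 samples/s × 460 s × 3 bytes/sample × 2 ch = 110,400,000 bytes.
110,400,000 / 1,048,576 = 105.29 MiB.

105.29 MiB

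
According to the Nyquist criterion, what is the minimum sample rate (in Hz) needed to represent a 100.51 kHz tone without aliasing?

201,020 Hz

Minimum sample rate = 2 × 100,510 Hz = 201,020 Hz.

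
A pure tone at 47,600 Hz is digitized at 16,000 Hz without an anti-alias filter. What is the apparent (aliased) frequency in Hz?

Nyquist = 16,000/2 = 8,000 Hz; 47,600 Hz exceeds it.
Alias = |47,600 − 3×16,000| = |47,600 − 48,000| = 400 Hz.

400 Hz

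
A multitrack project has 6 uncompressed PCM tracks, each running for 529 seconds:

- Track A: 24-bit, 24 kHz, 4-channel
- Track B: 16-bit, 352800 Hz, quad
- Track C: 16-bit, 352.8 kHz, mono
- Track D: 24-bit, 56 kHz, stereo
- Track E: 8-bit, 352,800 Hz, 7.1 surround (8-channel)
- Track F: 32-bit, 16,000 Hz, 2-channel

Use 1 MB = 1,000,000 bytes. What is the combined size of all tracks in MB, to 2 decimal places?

Track A: 24,000 × 529 × 3 × 4 = 152,352,000 bytes.
Track B: 352,800 × 529 × 2 × 4 = 1,493,049,600 bytes.
Track C: 352,800 × 529 × 2 × 1 = 373,262,400 bytes.
Track D: 56,000 × 529 × 3 × 2 = 177,744,000 bytes.
Track E: 352,800 × 529 × 1 × 8 = 1,493,049,600 bytes.
Track F: 16,000 × 529 × 4 × 2 = 67,712,000 bytes.
Total = 3,757,169,600 bytes = 3757.17 MB.

3757.17 MB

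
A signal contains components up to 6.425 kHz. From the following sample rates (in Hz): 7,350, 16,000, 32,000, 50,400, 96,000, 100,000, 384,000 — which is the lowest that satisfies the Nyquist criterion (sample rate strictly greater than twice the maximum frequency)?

16,000 Hz

Need sample rate > 2 × 6,425 = 12,850 Hz.
Lowest listed rate above 12,850 Hz is 16,000 Hz.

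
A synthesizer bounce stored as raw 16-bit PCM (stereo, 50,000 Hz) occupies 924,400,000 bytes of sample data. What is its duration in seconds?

4,622 seconds

Byte rate = 50,000 × 2 × 2 = 200,000 bytes/s.
Duration = 924,400,000 / 200,000 = 4,622 s.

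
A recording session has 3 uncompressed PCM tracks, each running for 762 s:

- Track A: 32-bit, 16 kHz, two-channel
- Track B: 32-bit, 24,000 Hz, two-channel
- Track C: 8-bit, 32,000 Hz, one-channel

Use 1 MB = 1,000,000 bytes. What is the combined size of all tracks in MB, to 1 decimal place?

268.2 MB

Track A: 16,000 × 762 × 4 × 2 = 97,536,000 bytes.
Track B: 24,000 × 762 × 4 × 2 = 146,304,000 bytes.
Track C: 32,000 × 762 × 1 × 1 = 24,384,000 bytes.
Total = 268,224,000 bytes = 268.2 MB.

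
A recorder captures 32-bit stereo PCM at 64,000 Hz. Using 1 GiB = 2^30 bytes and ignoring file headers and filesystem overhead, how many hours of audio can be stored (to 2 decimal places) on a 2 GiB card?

1.17 hours

Uncompressed byte rate = 64,000 × 4 × 2 = 512,000 bytes/s.
Capacity = 2 × 1,073,741,824 = 2,147,483,648 bytes.
2,147,483,648 / 512,000 ≈ 4194.3 s → 1.17 hours.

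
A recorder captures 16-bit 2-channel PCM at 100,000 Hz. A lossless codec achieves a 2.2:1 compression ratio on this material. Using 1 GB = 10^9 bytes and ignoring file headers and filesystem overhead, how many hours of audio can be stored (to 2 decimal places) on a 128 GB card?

Uncompressed byte rate = 100,000 × 2 × 2 = 400,000 bytes/s.
After 2.2:1 compression, effective rate ≈ 181818.18 bytes/s.
Capacity = 128 × 1,000,000,000 = 128,000,000,000 bytes.
128,000,000,000 / effective rate ≈ 704000 s → 195.56 hours.

195.56 hours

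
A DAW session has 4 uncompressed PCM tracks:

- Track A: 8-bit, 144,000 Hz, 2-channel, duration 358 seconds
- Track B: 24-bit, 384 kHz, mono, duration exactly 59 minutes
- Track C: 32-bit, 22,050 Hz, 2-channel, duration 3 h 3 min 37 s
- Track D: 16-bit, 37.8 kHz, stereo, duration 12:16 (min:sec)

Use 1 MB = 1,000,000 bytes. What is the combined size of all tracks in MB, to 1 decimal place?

Track A: 144,000 × 358 × 1 × 2 = 103,104,000 bytes.
Track B: exactly 59 minutes = 3,540 s; 384,000 × 3,540 × 3 × 1 = 4,078,080,000 bytes.
Track C: 3 h 3 min 37 s = 11,017 s; 22,050 × 11,017 × 4 × 2 = 1,943,398,800 bytes.
Track D: 12:16 (min:sec) = 736 s; 37,800 × 736 × 2 × 2 = 111,283,200 bytes.
Total = 6,235,866,000 bytes = 6235.9 MB.

6235.9 MB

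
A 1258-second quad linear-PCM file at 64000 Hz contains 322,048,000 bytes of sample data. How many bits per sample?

8 bits

Bytes per sample = 322,048,000 / (64,000 × 1,258 × 4) = 322,048,000 / 322,048,000 = 1.
Bit depth = 1 × 8 = 8 bits.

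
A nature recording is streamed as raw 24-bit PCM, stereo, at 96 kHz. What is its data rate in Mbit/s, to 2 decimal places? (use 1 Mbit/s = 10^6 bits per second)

4.61 Mbit/s

Bit rate = 96,000 × 24 × 2 = 4,608,000 bits/s.
= 4.61 Mbit/s.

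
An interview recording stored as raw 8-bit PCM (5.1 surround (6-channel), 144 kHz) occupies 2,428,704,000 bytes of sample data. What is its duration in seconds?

Byte rate = 144,000 × 1 × 6 = 864,000 bytes/s.
Duration = 2,428,704,000 / 864,000 = 2,811 s.

2,811 seconds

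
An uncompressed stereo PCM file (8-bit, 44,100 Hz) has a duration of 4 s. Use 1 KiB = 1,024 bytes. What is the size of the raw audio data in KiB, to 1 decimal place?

Bytes = 44,100 samples/s × 4 s × 1 bytes/sample × 2 ch = 352,800 bytes.
352,800 / 1,024 = 344.5 KiB.

344.5 KiB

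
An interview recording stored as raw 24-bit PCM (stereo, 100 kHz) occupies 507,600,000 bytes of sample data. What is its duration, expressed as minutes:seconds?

Byte rate = 100,000 × 3 × 2 = 600,000 bytes/s.
Duration = 507,600,000 / 600,000 = 846 s.
846 s = 14:06.

14:06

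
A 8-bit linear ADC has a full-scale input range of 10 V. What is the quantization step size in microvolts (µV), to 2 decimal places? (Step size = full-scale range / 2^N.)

10 V / 2^8 = 10 / 256 V = 39062.50 µV.

39062.50 µV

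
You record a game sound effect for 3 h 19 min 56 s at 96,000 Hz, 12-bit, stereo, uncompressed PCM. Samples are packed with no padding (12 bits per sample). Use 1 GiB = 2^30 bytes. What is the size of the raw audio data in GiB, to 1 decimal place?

3.2 GiB

Duration = 3 h 19 min 56 s = 11,996 s.
Bits = 96,000 × 11,996 × 12 × 2 = 27,638,784,000 bits = 3,454,848,000 bytes.
3,454,848,000 / 1,073,741,824 = 3.2 GiB.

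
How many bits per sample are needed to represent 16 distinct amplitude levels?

4 bits

log2(16) = 4.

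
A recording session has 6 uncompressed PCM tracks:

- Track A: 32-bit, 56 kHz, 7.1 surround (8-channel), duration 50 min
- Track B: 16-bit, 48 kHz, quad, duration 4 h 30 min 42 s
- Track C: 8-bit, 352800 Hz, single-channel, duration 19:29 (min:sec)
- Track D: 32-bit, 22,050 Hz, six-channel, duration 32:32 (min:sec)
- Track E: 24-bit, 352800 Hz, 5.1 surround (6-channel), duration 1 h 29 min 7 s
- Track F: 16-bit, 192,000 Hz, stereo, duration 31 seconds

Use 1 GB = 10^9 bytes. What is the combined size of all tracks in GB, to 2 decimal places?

47.04 GB

Track A: 50 min = 3,000 s; 56,000 × 3,000 × 4 × 8 = 5,376,000,000 bytes.
Track B: 4 h 30 min 42 s = 16,242 s; 48,000 × 16,242 × 2 × 4 = 6,236,928,000 bytes.
Track C: 19:29 (min:sec) = 1,169 s; 352,800 × 1,169 × 1 × 1 = 412,423,200 bytes.
Track D: 32:32 (min:sec) = 1,952 s; 22,050 × 1,952 × 4 × 6 = 1,032,998,400 bytes.
Track E: 1 h 29 min 7 s = 5,347 s; 352,800 × 5,347 × 3 × 6 = 33,955,588,800 bytes.
Track F: 192,000 × 31 × 2 × 2 = 23,808,000 bytes.
Total = 47,037,746,400 bytes = 47.04 GB.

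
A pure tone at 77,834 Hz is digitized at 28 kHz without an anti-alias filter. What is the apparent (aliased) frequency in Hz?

Nyquist = 28,000/2 = 14,000 Hz; 77,834 Hz exceeds it.
Alias = |77,834 − 3×28,000| = |77,834 − 84,000| = 6,166 Hz.

6,166 Hz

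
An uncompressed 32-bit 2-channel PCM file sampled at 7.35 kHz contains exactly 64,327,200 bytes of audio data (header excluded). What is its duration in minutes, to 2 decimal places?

Byte rate = 7,350 × 4 × 2 = 58,800 bytes/s.
Duration = 64,327,200 / 58,800 = 1,094 s.
1,094 s / 60 = 18.23 minutes.

18.23 minutes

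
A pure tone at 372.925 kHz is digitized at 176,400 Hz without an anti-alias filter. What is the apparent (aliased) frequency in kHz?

20.125 kHz

Nyquist = 176,400/2 = 88,200 Hz; 372,925 Hz exceeds it.
Alias = |372,925 − 2×176,400| = |372,925 − 352,800| = 20,125 Hz = 20.125 kHz.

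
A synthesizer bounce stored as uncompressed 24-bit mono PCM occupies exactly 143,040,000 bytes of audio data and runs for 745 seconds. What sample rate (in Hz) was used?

64,000 Hz

Bytes = sample_rate × seconds × bytes_per_sample × channels.
sample_rate = 143,040,000 / (745 × 3 × 1) = 143,040,000 / 2,235 = 64,000 Hz.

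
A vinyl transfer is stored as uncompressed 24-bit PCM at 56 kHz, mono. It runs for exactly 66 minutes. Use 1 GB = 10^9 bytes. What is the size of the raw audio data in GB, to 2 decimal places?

0.67 GB

Duration = exactly 66 minutes = 3,960 s.
Bytes = 56,000 samples/s × 3,960 s × 3 bytes/sample × 1 ch = 665,280,000 bytes.
665,280,000 / 1,000,000,000 = 0.67 GB.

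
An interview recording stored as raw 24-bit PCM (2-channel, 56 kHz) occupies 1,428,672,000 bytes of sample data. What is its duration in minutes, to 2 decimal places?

Byte rate = 56,000 × 3 × 2 = 336,000 bytes/s.
Duration = 1,428,672,000 / 336,000 = 4,252 s.
4,252 s / 60 = 70.87 minutes.

70.87 minutes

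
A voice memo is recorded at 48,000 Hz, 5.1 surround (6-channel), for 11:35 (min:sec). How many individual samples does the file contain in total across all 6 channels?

200,160,000 samples

11:35 (min:sec) = 695 s.
48,000 × 695 s × 6 ch = 200,160,000 samples.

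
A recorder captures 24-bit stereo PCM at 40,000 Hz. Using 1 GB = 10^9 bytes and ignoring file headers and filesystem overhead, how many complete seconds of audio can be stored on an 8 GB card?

33,333 seconds

Uncompressed byte rate = 40,000 × 3 × 2 = 240,000 bytes/s.
Capacity = 8 × 1,000,000,000 = 8,000,000,000 bytes.
8,000,000,000 / 240,000 ≈ 33333.33 s → 33,333 seconds.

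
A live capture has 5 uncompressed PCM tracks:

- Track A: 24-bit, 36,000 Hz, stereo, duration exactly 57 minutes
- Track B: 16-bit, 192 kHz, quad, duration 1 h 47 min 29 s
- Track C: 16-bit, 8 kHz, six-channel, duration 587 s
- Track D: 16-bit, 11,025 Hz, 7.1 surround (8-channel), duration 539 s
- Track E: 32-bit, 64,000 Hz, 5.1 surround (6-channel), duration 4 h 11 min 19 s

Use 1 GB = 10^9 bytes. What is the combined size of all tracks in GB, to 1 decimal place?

34.0 GB

Track A: exactly 57 minutes = 3,420 s; 36,000 × 3,420 × 3 × 2 = 738,720,000 bytes.
Track B: 1 h 47 min 29 s = 6,449 s; 192,000 × 6,449 × 2 × 4 = 9,905,664,000 bytes.
Track C: 8,000 × 587 × 2 × 6 = 56,352,000 bytes.
Track D: 11,025 × 539 × 2 × 8 = 95,079,600 bytes.
Track E: 4 h 11 min 19 s = 15,079 s; 64,000 × 15,079 × 4 × 6 = 23,161,344,000 bytes.
Total = 33,957,159,600 bytes = 34.0 GB.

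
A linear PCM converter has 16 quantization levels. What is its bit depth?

log2(16) = 4.

4 bits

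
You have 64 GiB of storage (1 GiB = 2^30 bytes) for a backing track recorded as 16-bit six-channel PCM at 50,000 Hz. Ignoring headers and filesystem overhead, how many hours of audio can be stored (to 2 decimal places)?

31.81 hours

Uncompressed byte rate = 50,000 × 2 × 6 = 600,000 bytes/s.
Capacity = 64 × 1,073,741,824 = 68,719,476,736 bytes.
68,719,476,736 / 600,000 ≈ 114532.46 s → 31.81 hours.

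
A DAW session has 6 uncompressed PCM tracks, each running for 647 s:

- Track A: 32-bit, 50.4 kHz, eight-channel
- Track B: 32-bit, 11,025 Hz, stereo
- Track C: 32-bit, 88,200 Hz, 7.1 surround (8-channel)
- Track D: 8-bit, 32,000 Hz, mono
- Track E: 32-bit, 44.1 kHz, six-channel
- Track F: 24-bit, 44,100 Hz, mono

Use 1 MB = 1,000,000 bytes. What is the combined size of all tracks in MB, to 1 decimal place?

3717.7 MB

Track A: 50,400 × 647 × 4 × 8 = 1,043,481,600 bytes.
Track B: 11,025 × 647 × 4 × 2 = 57,065,400 bytes.
Track C: 88,200 × 647 × 4 × 8 = 1,826,092,800 bytes.
Track D: 32,000 × 647 × 1 × 1 = 20,704,000 bytes.
Track E: 44,100 × 647 × 4 × 6 = 684,784,800 bytes.
Track F: 44,100 × 647 × 3 × 1 = 85,598,100 bytes.
Total = 3,717,726,700 bytes = 3717.7 MB.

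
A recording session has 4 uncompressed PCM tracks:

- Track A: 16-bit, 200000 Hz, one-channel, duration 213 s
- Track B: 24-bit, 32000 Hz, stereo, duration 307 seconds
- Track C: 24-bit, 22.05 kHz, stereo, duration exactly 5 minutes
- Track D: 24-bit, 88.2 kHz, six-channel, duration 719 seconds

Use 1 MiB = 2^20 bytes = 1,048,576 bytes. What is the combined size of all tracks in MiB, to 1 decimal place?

1263.9 MiB

Track A: 200,000 × 213 × 2 × 1 = 85,200,000 bytes.
Track B: 32,000 × 307 × 3 × 2 = 58,944,000 bytes.
Track C: exactly 5 minutes = 300 s; 22,050 × 300 × 3 × 2 = 39,690,000 bytes.
Track D: 88,200 × 719 × 3 × 6 = 1,141,484,400 bytes.
Total = 1,325,318,400 bytes = 1263.9 MiB.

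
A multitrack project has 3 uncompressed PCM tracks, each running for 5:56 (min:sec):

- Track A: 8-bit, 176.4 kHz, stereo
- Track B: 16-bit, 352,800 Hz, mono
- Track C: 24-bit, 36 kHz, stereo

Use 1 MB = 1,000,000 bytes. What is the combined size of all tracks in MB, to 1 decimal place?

5:56 (min:sec) = 356 s.
Track A: 176,400 × 356 × 1 × 2 = 125,596,800 bytes.
Track B: 352,800 × 356 × 2 × 1 = 251,193,600 bytes.
Track C: 36,000 × 356 × 3 × 2 = 76,896,000 bytes.
Total = 453,686,400 bytes = 453.7 MB.

453.7 MB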